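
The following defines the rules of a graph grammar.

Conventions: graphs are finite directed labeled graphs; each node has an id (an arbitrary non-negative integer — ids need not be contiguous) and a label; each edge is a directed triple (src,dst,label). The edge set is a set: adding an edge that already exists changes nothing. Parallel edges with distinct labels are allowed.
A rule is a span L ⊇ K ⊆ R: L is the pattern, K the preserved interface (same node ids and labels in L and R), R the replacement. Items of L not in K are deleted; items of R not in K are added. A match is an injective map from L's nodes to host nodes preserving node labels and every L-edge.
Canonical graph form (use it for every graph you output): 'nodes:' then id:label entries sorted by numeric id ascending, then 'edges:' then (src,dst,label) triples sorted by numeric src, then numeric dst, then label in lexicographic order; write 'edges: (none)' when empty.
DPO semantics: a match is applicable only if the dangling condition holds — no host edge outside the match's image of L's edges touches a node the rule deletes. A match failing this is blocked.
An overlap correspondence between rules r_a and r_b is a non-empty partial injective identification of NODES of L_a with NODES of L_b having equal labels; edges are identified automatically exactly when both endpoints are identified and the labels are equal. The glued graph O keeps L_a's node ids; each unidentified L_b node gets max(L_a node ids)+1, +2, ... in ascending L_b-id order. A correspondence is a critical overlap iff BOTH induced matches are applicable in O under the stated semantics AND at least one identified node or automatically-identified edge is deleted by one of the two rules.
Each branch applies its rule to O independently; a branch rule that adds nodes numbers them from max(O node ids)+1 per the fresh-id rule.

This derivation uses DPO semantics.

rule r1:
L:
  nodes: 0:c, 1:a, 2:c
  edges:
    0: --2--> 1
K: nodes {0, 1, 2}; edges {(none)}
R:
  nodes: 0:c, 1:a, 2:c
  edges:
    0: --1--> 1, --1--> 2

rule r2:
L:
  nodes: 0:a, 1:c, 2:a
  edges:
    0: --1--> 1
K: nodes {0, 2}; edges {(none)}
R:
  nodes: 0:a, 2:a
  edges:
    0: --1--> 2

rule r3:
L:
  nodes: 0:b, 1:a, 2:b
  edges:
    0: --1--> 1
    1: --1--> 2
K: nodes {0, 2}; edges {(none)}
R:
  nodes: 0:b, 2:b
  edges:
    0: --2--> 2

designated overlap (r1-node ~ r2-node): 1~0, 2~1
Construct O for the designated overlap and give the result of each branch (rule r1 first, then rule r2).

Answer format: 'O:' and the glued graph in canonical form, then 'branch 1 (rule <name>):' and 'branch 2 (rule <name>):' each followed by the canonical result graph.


O:
nodes: 0:c, 1:a, 2:c, 3:a
edges: (0,1,2); (1,2,1)
branch 1 (rule r1):
nodes: 0:c, 1:a, 2:c, 3:a
edges: (0,1,1); (0,2,1); (1,2,1)
branch 2 (rule r2):
nodes: 0:c, 1:a, 3:a
edges: (0,1,2); (1,3,1)


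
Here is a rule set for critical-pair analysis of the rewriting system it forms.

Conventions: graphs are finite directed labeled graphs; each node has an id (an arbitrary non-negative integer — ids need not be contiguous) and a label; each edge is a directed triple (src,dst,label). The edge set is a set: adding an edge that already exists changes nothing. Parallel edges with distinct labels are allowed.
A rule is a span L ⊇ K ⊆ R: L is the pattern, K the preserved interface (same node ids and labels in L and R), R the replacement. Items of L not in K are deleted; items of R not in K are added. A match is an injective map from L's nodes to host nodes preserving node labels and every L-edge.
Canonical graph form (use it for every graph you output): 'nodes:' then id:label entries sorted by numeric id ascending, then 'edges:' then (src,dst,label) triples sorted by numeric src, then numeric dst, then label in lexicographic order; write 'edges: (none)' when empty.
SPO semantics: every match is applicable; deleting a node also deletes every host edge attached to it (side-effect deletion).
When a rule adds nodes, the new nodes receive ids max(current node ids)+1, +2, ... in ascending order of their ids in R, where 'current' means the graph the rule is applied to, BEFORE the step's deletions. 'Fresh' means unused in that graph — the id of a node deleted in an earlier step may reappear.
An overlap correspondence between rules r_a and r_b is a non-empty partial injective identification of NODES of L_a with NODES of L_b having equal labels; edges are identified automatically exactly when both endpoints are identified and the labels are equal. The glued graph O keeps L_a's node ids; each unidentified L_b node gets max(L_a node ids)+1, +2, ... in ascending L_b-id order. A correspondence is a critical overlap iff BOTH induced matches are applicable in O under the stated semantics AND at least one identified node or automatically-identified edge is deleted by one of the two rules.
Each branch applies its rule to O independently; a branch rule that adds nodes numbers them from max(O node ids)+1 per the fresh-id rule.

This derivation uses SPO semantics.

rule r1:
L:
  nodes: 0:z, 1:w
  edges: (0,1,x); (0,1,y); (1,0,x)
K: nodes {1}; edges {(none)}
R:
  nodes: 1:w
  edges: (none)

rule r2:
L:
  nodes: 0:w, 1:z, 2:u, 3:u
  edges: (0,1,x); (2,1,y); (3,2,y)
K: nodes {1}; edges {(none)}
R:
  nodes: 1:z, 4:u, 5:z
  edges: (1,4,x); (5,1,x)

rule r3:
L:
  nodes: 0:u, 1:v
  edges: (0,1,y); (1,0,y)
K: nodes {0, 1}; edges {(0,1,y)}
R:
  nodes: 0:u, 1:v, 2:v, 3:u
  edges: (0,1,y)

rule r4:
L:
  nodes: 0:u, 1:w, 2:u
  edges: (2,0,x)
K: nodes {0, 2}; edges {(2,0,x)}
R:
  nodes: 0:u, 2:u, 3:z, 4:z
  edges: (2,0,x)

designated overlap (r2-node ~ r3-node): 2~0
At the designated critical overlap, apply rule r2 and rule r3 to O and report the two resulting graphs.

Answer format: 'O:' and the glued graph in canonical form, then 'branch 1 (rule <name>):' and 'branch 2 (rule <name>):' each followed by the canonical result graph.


O:
nodes: 0:w, 1:z, 2:u, 3:u, 4:v
edges: (0,1,x); (2,1,y); (2,4,y); (3,2,y); (4,2,y)
branch 1 (rule r2):
nodes: 1:z, 4:v, 5:u, 6:z
edges: (1,5,x); (6,1,x)
branch 2 (rule r3):
nodes: 0:w, 1:z, 2:u, 3:u, 4:v, 5:v, 6:u
edges: (0,1,x); (2,1,y); (2,4,y); (3,2,y)


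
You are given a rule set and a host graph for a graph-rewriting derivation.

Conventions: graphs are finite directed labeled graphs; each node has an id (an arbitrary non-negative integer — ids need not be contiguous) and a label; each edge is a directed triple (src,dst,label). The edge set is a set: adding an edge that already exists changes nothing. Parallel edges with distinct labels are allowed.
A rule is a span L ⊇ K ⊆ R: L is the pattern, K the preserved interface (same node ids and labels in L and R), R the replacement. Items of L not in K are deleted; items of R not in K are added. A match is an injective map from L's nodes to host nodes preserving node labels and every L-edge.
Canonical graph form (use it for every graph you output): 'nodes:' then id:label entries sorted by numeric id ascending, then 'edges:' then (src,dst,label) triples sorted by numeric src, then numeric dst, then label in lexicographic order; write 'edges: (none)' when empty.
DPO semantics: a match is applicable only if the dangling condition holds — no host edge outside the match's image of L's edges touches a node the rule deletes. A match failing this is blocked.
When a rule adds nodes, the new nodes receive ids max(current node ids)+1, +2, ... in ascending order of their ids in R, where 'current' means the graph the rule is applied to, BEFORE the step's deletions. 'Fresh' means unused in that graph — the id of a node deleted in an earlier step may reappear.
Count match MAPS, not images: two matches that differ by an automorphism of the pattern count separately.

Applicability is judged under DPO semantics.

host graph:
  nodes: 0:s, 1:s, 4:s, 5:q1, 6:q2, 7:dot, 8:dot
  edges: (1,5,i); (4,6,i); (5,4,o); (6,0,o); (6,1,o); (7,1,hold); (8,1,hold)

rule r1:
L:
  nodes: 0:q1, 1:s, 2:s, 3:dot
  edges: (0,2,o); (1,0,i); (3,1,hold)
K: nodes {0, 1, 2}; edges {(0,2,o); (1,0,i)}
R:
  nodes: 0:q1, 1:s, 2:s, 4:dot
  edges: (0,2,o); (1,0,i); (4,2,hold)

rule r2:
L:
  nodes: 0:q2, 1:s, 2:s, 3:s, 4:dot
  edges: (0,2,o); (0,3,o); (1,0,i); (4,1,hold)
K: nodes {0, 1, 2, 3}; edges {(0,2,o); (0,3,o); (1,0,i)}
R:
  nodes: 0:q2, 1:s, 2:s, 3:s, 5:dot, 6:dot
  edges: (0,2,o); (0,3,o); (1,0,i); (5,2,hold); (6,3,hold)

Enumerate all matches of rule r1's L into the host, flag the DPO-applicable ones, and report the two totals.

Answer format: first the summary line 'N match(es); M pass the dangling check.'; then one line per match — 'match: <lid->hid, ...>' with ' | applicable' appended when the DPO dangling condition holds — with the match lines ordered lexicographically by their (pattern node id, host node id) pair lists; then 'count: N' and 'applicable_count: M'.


2 match(es); 2 pass the dangling check.
match: 0->5, 1->1, 2->4, 3->7 | applicable
match: 0->5, 1->1, 2->4, 3->8 | applicable
count: 2
applicable_count: 2


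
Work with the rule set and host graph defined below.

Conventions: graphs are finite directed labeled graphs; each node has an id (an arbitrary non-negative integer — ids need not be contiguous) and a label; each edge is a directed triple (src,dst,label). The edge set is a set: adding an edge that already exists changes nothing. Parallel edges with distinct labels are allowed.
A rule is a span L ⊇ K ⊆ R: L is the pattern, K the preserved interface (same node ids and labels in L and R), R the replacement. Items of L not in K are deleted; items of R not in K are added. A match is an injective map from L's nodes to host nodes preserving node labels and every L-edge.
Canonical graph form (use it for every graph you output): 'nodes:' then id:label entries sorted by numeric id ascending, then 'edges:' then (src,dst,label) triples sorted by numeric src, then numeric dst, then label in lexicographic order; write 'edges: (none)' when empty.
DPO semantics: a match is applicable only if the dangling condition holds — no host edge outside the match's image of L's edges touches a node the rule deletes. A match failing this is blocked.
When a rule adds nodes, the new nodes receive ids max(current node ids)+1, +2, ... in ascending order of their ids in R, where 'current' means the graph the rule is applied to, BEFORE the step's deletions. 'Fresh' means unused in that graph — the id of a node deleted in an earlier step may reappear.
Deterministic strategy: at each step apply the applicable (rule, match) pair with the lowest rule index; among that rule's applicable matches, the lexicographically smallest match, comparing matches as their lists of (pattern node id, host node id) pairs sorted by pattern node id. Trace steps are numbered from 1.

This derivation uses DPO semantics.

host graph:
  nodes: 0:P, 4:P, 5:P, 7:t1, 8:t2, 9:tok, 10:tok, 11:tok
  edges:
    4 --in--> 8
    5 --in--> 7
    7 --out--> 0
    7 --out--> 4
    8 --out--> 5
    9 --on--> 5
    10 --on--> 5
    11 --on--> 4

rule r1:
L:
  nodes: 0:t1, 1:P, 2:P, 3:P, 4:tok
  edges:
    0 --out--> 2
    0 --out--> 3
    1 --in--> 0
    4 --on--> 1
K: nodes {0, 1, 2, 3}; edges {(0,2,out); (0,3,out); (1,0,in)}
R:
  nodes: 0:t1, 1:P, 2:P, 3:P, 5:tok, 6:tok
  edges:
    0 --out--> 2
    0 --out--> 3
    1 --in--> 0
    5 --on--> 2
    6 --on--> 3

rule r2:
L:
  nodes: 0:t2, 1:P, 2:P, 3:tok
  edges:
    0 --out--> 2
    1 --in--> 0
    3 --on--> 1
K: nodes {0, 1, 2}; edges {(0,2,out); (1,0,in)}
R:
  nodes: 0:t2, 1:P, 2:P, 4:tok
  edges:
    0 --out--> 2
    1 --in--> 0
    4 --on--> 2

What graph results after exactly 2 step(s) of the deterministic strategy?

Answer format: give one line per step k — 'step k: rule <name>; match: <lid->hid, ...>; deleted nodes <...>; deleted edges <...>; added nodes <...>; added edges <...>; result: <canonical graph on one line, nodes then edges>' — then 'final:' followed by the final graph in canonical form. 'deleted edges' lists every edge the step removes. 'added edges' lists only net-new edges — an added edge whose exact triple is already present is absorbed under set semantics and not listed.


step 1: rule r1; match: 0->7, 1->5, 2->0, 3->4, 4->9; deleted nodes 9; deleted edges (9,5,on); added nodes 12, 13; added edges (12,0,on); (13,4,on); result: nodes: 0:P, 4:P, 5:P, 7:t1, 8:t2, 10:tok, 11:tok, 12:tok, 13:tok edges: (4,8,in); (5,7,in); (7,0,out); (7,4,out); (8,5,out); (10,5,on); (11,4,on); (12,0,on); (13,4,on)
step 2: rule r1; match: 0->7, 1->5, 2->0, 3->4, 4->10; deleted nodes 10; deleted edges (10,5,on); added nodes 14, 15; added edges (14,0,on); (15,4,on); result: nodes: 0:P, 4:P, 5:P, 7:t1, 8:t2, 11:tok, 12:tok, 13:tok, 14:tok, 15:tok edges: (4,8,in); (5,7,in); (7,0,out); (7,4,out); (8,5,out); (11,4,on); (12,0,on); (13,4,on); (14,0,on); (15,4,on)
final:
nodes: 0:P, 4:P, 5:P, 7:t1, 8:t2, 11:tok, 12:tok, 13:tok, 14:tok, 15:tok
edges: (4,8,in); (5,7,in); (7,0,out); (7,4,out); (8,5,out); (11,4,on); (12,0,on); (13,4,on); (14,0,on); (15,4,on)


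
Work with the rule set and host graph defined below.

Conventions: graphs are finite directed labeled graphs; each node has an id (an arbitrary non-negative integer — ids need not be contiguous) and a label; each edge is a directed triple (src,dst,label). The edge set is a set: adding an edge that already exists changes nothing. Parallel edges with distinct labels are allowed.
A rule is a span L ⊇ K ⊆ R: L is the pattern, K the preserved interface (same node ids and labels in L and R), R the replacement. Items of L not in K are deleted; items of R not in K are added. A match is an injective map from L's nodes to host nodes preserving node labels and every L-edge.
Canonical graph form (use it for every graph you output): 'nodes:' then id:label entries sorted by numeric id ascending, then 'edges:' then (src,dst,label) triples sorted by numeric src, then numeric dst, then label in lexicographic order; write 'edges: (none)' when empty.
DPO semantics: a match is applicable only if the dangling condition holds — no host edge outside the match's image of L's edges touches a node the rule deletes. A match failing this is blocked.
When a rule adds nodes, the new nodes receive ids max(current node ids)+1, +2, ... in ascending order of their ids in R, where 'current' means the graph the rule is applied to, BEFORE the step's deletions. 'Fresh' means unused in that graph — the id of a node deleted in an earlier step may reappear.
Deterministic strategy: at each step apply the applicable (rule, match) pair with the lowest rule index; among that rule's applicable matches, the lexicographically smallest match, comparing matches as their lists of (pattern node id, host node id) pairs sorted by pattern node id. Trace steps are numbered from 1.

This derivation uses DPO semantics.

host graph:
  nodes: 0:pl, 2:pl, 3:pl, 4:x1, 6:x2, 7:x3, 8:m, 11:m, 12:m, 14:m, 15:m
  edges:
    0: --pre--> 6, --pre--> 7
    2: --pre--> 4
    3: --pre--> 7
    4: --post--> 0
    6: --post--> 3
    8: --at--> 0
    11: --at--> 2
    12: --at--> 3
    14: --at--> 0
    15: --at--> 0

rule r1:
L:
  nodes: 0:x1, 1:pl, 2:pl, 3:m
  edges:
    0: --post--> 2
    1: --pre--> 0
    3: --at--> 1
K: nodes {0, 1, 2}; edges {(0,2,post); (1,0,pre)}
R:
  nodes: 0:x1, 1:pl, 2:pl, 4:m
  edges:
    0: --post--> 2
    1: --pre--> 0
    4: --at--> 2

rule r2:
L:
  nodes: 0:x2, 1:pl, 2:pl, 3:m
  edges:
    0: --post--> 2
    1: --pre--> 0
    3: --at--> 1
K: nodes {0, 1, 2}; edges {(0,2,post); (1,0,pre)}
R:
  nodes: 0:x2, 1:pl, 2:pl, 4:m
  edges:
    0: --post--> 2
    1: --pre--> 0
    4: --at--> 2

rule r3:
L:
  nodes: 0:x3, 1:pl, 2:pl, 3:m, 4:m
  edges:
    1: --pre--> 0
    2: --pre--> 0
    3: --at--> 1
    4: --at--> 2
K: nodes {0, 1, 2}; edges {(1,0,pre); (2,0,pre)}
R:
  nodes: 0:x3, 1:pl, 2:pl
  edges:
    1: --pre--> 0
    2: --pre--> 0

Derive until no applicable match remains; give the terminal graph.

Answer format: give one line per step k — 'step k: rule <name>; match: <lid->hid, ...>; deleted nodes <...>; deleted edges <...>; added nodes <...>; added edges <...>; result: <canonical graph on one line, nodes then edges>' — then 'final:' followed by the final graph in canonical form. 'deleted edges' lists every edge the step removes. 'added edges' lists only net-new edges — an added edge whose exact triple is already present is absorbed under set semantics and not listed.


step 1: rule r1; match: 0->4, 1->2, 2->0, 3->11; deleted nodes 11; deleted edges (11,2,at); added nodes 16; added edges (16,0,at); result: nodes: 0:pl, 2:pl, 3:pl, 4:x1, 6:x2, 7:x3, 8:m, 12:m, 14:m, 15:m, 16:m edges: (0,6,pre); (0,7,pre); (2,4,pre); (3,7,pre); (4,0,post); (6,3,post); (8,0,at); (12,3,at); (14,0,at); (15,0,at); (16,0,at)
step 2: rule r2; match: 0->6, 1->0, 2->3, 3->8; deleted nodes 8; deleted edges (8,0,at); added nodes 17; added edges (17,3,at); result: nodes: 0:pl, 2:pl, 3:pl, 4:x1, 6:x2, 7:x3, 12:m, 14:m, 15:m, 16:m, 17:m edges: (0,6,pre); (0,7,pre); (2,4,pre); (3,7,pre); (4,0,post); (6,3,post); (12,3,at); (14,0,at); (15,0,at); (16,0,at); (17,3,at)
step 3: rule r2; match: 0->6, 1->0, 2->3, 3->14; deleted nodes 14; deleted edges (14,0,at); added nodes 18; added edges (18,3,at); result: nodes: 0:pl, 2:pl, 3:pl, 4:x1, 6:x2, 7:x3, 12:m, 15:m, 16:m, 17:m, 18:m edges: (0,6,pre); (0,7,pre); (2,4,pre); (3,7,pre); (4,0,post); (6,3,post); (12,3,at); (15,0,at); (16,0,at); (17,3,at); (18,3,at)
step 4: rule r2; match: 0->6, 1->0, 2->3, 3->15; deleted nodes 15; deleted edges (15,0,at); added nodes 19; added edges (19,3,at); result: nodes: 0:pl, 2:pl, 3:pl, 4:x1, 6:x2, 7:x3, 12:m, 16:m, 17:m, 18:m, 19:m edges: (0,6,pre); (0,7,pre); (2,4,pre); (3,7,pre); (4,0,post); (6,3,post); (12,3,at); (16,0,at); (17,3,at); (18,3,at); (19,3,at)
step 5: rule r2; match: 0->6, 1->0, 2->3, 3->16; deleted nodes 16; deleted edges (16,0,at); added nodes 20; added edges (20,3,at); result: nodes: 0:pl, 2:pl, 3:pl, 4:x1, 6:x2, 7:x3, 12:m, 17:m, 18:m, 19:m, 20:m edges: (0,6,pre); (0,7,pre); (2,4,pre); (3,7,pre); (4,0,post); (6,3,post); (12,3,at); (17,3,at); (18,3,at); (19,3,at); (20,3,at)
final:
nodes: 0:pl, 2:pl, 3:pl, 4:x1, 6:x2, 7:x3, 12:m, 17:m, 18:m, 19:m, 20:m
edges: (0,6,pre); (0,7,pre); (2,4,pre); (3,7,pre); (4,0,post); (6,3,post); (12,3,at); (17,3,at); (18,3,at); (19,3,at); (20,3,at)


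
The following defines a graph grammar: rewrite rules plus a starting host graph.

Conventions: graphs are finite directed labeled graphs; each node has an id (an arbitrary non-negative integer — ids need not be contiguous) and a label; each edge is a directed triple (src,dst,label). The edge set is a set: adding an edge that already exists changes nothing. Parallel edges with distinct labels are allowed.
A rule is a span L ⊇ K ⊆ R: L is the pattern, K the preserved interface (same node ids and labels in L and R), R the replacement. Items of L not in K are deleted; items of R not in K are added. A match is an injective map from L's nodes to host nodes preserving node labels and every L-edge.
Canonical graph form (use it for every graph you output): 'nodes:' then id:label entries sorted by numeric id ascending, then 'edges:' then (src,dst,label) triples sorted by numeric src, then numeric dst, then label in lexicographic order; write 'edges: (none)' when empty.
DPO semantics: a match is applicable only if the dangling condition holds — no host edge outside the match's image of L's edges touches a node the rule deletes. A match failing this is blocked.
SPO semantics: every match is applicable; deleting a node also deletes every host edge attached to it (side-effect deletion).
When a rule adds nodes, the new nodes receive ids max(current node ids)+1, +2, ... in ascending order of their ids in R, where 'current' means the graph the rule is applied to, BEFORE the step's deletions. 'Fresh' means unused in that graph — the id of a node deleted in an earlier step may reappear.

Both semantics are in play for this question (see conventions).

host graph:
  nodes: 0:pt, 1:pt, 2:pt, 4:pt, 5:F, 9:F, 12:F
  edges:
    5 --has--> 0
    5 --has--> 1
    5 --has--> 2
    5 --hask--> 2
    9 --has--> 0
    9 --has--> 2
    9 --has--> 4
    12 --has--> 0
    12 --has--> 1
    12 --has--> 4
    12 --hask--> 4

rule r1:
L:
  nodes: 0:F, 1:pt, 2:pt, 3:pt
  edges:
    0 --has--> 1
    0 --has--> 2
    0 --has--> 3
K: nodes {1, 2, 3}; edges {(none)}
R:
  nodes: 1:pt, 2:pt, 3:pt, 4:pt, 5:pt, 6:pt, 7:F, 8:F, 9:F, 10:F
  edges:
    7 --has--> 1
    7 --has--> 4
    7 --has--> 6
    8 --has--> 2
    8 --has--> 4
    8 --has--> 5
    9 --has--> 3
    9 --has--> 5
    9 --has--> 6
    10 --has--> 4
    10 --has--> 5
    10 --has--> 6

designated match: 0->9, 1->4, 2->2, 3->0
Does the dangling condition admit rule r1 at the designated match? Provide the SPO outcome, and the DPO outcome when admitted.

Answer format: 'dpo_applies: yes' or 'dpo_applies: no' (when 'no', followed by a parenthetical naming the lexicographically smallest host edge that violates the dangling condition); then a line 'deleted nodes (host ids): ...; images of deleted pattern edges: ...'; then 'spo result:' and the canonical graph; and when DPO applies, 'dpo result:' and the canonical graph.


dpo_applies: yes
deleted nodes (host ids): 9; images of deleted pattern edges: (9,0,has); (9,2,has); (9,4,has)
spo result:
nodes: 0:pt, 1:pt, 2:pt, 4:pt, 5:F, 12:F, 13:pt, 14:pt, 15:pt, 16:F, 17:F, 18:F, 19:F
edges: (5,0,has); (5,1,has); (5,2,has); (5,2,hask); (12,0,has); (12,1,has); (12,4,has); (12,4,hask); (16,4,has); (16,13,has); (16,15,has); (17,2,has); (17,13,has); (17,14,has); (18,0,has); (18,14,has); (18,15,has); (19,13,has); (19,14,has); (19,15,has)
dpo result:
nodes: 0:pt, 1:pt, 2:pt, 4:pt, 5:F, 12:F, 13:pt, 14:pt, 15:pt, 16:F, 17:F, 18:F, 19:F
edges: (5,0,has); (5,1,has); (5,2,has); (5,2,hask); (12,0,has); (12,1,has); (12,4,has); (12,4,hask); (16,4,has); (16,13,has); (16,15,has); (17,2,has); (17,13,has); (17,14,has); (18,0,has); (18,14,has); (18,15,has); (19,13,has); (19,14,has); (19,15,has)


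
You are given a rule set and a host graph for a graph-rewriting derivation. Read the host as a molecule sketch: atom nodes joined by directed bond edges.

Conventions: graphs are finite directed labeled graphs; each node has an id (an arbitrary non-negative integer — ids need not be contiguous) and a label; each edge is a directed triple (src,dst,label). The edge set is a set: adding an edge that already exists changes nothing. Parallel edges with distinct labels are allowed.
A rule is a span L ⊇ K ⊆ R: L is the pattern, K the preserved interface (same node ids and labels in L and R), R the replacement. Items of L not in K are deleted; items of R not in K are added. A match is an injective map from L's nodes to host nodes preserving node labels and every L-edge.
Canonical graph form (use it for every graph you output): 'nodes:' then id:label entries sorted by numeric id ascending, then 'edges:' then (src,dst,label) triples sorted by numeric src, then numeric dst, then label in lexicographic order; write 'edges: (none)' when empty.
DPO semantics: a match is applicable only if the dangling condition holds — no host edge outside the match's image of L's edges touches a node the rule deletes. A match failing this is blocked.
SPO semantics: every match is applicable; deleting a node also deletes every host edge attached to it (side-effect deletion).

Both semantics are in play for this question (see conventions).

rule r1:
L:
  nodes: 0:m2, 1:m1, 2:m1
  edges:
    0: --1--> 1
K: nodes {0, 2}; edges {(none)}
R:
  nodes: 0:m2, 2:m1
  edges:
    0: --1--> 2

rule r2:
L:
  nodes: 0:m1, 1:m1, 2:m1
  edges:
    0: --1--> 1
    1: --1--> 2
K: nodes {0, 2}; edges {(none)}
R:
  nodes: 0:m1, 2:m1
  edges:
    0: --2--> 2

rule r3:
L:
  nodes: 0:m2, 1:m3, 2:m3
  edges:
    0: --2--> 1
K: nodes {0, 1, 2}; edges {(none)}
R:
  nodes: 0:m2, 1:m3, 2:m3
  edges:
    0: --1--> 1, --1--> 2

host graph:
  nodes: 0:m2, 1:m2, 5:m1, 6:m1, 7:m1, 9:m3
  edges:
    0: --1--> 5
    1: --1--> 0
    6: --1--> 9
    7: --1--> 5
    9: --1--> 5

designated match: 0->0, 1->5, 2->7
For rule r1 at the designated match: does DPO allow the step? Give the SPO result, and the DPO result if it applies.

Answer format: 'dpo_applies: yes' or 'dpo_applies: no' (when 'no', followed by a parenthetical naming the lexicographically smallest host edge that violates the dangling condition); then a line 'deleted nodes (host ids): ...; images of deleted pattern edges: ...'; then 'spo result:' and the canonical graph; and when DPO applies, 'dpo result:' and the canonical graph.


dpo_applies: no
(the rule deletes node 5, which keeps host edge (7,5,1) outside the match image — the dangling condition fails, DPO blocks; SPO proceeds and side-deletes such edges)
deleted nodes (host ids): 5; images of deleted pattern edges: (0,5,1)
spo result:
nodes: 0:m2, 1:m2, 6:m1, 7:m1, 9:m3
edges: (0,7,1); (1,0,1); (6,9,1)


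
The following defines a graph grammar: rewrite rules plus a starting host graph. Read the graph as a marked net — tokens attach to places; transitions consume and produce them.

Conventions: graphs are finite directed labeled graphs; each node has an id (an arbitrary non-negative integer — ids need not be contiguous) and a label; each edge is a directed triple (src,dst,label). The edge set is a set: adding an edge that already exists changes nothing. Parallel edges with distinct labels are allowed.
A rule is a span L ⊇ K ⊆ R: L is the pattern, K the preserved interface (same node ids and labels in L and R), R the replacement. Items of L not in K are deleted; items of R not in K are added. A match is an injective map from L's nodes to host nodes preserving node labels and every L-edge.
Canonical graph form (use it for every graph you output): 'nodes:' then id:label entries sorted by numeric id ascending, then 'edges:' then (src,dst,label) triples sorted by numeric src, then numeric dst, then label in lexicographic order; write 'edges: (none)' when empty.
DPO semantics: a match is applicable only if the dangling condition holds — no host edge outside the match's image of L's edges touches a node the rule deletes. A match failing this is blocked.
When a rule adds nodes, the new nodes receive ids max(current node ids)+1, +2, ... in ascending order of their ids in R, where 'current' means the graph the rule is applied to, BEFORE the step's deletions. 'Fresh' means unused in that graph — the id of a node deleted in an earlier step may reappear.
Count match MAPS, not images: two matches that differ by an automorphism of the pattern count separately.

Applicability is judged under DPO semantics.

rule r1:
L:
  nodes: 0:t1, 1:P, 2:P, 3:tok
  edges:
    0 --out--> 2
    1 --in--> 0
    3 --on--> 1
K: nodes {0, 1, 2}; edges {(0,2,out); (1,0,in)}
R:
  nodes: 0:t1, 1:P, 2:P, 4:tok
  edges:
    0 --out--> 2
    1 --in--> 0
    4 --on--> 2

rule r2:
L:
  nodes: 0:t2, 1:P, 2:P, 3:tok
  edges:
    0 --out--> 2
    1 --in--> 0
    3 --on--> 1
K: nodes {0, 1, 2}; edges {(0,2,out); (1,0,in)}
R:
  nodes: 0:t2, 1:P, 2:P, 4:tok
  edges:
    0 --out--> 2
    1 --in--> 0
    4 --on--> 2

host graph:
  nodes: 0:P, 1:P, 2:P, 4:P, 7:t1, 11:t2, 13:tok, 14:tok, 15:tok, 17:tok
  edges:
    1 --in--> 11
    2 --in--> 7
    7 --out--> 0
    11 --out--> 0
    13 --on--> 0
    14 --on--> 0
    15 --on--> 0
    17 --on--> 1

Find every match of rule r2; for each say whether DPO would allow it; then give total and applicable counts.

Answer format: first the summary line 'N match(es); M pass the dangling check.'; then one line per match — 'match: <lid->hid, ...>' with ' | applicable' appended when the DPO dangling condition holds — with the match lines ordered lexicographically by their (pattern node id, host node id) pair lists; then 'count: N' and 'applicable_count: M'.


1 match(es); 1 pass the dangling check.
match: 0->11, 1->1, 2->0, 3->17 | applicable
count: 1
applicable_count: 1


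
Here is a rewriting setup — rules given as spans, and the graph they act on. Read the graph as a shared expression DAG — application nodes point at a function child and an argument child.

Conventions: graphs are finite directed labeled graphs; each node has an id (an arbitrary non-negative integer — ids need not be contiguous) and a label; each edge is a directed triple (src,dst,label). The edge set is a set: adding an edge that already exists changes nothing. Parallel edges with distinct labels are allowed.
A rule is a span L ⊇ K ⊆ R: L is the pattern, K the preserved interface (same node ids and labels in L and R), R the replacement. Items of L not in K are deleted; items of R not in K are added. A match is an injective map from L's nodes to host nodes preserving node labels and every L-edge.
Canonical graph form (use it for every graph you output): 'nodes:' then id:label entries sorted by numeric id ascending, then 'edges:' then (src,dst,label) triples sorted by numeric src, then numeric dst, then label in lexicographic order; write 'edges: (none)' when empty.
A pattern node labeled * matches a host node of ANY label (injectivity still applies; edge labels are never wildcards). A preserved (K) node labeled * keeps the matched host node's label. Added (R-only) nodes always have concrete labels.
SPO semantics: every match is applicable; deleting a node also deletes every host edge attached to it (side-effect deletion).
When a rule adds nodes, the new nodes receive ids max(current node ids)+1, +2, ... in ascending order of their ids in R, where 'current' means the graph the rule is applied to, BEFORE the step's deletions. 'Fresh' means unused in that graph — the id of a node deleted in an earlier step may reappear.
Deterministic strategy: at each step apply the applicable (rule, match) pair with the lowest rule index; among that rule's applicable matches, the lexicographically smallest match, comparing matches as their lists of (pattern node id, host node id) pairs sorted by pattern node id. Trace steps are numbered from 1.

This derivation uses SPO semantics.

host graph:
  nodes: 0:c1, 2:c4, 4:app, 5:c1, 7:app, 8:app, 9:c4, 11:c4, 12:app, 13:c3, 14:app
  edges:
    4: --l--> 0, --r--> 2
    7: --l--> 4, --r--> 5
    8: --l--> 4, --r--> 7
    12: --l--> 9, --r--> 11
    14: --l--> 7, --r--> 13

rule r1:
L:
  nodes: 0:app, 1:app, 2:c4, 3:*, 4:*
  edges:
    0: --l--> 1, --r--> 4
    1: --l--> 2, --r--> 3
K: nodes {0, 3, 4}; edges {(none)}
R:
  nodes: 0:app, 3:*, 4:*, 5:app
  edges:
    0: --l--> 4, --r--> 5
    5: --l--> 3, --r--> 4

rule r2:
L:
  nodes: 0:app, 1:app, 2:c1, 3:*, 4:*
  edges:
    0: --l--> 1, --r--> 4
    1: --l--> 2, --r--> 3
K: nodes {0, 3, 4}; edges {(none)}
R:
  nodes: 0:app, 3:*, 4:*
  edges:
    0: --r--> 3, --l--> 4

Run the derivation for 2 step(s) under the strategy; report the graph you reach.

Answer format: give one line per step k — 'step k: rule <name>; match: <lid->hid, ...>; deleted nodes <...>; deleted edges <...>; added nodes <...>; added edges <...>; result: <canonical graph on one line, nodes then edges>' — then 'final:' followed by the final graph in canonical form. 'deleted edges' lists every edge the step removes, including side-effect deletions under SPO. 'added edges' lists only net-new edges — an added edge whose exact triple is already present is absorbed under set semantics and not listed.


step 1: rule r2; match: 0->7, 1->4, 2->0, 3->2, 4->5; deleted nodes 0, 4; deleted edges (4,0,l); (4,2,r); (7,4,l); (7,5,r); (8,4,l); added nodes (none); added edges (7,2,r); (7,5,l); result: nodes: 2:c4, 5:c1, 7:app, 8:app, 9:c4, 11:c4, 12:app, 13:c3, 14:app edges: (7,2,r); (7,5,l); (8,7,r); (12,9,l); (12,11,r); (14,7,l); (14,13,r)
step 2: rule r2; match: 0->14, 1->7, 2->5, 3->2, 4->13; deleted nodes 5, 7; deleted edges (7,2,r); (7,5,l); (8,7,r); (14,7,l); (14,13,r); added nodes (none); added edges (14,2,r); (14,13,l); result: nodes: 2:c4, 8:app, 9:c4, 11:c4, 12:app, 13:c3, 14:app edges: (12,9,l); (12,11,r); (14,2,r); (14,13,l)
final:
nodes: 2:c4, 8:app, 9:c4, 11:c4, 12:app, 13:c3, 14:app
edges: (12,9,l); (12,11,r); (14,2,r); (14,13,l)


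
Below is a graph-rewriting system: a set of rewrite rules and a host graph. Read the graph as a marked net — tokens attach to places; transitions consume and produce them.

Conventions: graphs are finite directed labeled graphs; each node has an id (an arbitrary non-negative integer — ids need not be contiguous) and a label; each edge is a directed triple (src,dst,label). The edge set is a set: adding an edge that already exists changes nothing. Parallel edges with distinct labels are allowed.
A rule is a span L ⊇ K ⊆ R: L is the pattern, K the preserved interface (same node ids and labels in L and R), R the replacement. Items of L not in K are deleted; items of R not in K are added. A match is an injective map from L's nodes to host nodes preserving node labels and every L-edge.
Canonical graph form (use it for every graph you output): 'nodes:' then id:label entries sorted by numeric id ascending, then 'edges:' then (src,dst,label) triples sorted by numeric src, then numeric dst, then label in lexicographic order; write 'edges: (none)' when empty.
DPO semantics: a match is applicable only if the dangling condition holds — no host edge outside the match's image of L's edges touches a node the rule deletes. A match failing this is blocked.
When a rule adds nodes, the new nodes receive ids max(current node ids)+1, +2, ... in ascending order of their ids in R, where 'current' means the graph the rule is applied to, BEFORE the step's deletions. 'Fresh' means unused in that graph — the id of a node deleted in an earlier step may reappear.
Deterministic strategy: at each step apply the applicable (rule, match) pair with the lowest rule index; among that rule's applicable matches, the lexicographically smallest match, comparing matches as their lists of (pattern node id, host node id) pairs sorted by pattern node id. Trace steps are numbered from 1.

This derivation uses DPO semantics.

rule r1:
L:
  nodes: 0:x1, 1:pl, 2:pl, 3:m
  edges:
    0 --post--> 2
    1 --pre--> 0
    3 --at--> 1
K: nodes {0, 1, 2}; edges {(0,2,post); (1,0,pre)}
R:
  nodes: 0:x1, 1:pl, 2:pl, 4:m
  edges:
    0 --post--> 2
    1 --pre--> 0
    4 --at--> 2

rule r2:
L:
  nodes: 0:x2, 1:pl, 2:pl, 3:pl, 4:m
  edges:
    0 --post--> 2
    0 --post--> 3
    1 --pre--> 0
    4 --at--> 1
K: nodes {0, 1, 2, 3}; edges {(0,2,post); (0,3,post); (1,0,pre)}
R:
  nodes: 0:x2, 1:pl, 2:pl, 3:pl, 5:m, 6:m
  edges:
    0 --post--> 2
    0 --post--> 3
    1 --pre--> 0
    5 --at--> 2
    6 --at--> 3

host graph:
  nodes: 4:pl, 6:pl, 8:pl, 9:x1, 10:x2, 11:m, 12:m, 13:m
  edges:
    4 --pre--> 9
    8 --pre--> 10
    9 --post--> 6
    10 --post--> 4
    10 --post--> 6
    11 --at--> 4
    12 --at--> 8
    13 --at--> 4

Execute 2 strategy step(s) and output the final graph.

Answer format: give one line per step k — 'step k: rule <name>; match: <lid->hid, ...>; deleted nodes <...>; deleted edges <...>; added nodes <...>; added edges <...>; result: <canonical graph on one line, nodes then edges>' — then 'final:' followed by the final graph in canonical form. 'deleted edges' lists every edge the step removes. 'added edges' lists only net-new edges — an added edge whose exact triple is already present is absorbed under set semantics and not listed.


step 1: rule r1; match: 0->9, 1->4, 2->6, 3->11; deleted nodes 11; deleted edges (11,4,at); added nodes 14; added edges (14,6,at); result: nodes: 4:pl, 6:pl, 8:pl, 9:x1, 10:x2, 12:m, 13:m, 14:m edges: (4,9,pre); (8,10,pre); (9,6,post); (10,4,post); (10,6,post); (12,8,at); (13,4,at); (14,6,at)
step 2: rule r1; match: 0->9, 1->4, 2->6, 3->13; deleted nodes 13; deleted edges (13,4,at); added nodes 15; added edges (15,6,at); result: nodes: 4:pl, 6:pl, 8:pl, 9:x1, 10:x2, 12:m, 14:m, 15:m edges: (4,9,pre); (8,10,pre); (9,6,post); (10,4,post); (10,6,post); (12,8,at); (14,6,at); (15,6,at)
final:
nodes: 4:pl, 6:pl, 8:pl, 9:x1, 10:x2, 12:m, 14:m, 15:m
edges: (4,9,pre); (8,10,pre); (9,6,post); (10,4,post); (10,6,post); (12,8,at); (14,6,at); (15,6,at)


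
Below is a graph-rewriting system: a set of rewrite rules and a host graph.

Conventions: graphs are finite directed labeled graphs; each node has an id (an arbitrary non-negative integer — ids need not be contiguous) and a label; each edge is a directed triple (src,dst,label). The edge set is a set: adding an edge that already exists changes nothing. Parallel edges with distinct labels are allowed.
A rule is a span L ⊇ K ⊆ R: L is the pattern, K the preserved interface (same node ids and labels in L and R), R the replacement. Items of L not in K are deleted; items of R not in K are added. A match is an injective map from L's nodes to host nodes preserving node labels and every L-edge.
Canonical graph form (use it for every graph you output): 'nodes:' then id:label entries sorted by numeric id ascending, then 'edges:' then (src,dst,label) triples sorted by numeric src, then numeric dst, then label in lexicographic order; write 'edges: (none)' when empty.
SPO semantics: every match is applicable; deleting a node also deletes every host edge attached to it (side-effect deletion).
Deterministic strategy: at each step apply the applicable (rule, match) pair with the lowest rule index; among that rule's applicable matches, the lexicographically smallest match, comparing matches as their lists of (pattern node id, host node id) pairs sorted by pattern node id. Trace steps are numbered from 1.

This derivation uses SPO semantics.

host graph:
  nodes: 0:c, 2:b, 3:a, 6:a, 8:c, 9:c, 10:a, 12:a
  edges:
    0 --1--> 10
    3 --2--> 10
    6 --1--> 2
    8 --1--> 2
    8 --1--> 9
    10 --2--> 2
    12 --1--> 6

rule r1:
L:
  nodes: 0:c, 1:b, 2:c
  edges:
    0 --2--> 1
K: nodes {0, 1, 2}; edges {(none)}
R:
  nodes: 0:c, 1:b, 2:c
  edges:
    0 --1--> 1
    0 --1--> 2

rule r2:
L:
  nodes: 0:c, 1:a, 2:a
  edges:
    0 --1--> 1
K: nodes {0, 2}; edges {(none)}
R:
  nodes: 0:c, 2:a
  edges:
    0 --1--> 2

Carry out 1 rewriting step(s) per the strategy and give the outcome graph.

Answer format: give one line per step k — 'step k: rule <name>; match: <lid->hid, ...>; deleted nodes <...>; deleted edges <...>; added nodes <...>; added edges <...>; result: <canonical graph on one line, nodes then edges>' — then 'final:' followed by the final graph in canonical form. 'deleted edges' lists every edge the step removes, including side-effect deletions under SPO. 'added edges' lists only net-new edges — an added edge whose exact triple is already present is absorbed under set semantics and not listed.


step 1: rule r2; match: 0->0, 1->10, 2->3; deleted nodes 10; deleted edges (0,10,1); (3,10,2); (10,2,2); added nodes (none); added edges (0,3,1); result: nodes: 0:c, 2:b, 3:a, 6:a, 8:c, 9:c, 12:a edges: (0,3,1); (6,2,1); (8,2,1); (8,9,1); (12,6,1)
final:
nodes: 0:c, 2:b, 3:a, 6:a, 8:c, 9:c, 12:a
edges: (0,3,1); (6,2,1); (8,2,1); (8,9,1); (12,6,1)


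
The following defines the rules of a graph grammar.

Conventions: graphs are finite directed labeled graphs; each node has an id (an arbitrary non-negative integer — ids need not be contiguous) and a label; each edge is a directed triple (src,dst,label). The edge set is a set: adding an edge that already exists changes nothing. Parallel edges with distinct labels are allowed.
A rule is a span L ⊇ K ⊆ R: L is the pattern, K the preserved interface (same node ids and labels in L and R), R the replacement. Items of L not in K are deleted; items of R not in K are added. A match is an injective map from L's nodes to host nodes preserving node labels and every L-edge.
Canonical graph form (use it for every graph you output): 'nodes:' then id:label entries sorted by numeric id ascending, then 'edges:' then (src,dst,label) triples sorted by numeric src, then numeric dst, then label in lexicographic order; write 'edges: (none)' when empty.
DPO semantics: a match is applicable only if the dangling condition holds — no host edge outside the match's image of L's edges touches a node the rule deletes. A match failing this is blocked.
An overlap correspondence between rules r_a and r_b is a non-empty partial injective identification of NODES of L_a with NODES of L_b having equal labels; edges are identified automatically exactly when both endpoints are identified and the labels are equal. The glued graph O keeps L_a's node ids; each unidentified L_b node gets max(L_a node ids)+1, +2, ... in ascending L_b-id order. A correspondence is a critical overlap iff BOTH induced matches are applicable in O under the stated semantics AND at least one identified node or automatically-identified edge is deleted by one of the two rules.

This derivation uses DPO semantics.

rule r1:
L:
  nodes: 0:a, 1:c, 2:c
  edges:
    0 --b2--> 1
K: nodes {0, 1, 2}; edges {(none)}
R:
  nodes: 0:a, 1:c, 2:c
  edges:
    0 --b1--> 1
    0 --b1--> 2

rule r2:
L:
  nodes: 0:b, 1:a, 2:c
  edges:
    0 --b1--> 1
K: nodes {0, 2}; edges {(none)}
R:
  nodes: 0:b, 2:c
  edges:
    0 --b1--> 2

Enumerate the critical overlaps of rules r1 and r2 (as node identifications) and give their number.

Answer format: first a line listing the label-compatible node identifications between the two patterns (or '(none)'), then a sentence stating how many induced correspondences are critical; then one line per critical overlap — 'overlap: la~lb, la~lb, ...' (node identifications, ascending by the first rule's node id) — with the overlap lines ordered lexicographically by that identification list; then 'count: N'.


label-compatible node identifications between L(r1) and L(r2): 0~1, 1~2, 2~2
0 of the induced correspondences are critical overlaps of r1 and r2.
count: 0
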